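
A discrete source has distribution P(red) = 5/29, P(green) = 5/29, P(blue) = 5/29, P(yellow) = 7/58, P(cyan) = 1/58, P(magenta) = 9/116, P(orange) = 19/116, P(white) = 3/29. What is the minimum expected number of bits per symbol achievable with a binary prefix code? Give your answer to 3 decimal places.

2.922 bits/symbol

Repeatedly combine the two least-probable nodes; the expected code length is the sum of the merged weights.
merge 1/58 + 9/116 → 11/116
merge 11/116 + 3/29 → 23/116
merge 7/58 + 19/116 → 33/116
merge 5/29 + 5/29 → 10/29
merge 5/29 + 23/116 → 43/116
merge 33/116 + 10/29 → 73/116
merge 43/116 + 73/116 → 1
L = 11/116 + 23/116 + 33/116 + 10/29 + 43/116 + 73/116 + 1 = 339/116 ≈ 2.922 bits/symbol.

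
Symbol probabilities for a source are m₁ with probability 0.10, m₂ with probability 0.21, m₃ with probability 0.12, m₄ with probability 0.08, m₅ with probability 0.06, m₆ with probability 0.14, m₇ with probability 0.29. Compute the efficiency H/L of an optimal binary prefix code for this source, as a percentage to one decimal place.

99.3%

Entropy H = −Σ p log₂ p ≈ 2.6221 bits.
Huffman merges: 3/50+2/25→7/50; 1/10+3/25→11/50; 7/50+7/50→7/25; 21/100+11/50→43/100; 7/25+29/100→57/100; 43/100+57/100→1. L = 66/25 ≈ 2.6400.
Efficiency = H/L = 2.6221/2.6400 = 99.3%.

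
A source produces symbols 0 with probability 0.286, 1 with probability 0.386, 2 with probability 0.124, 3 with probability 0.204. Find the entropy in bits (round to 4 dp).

H = −Σ pᵢ log₂ pᵢ.
−0.286·log₂(0.286) = 0.5165
−0.386·log₂(0.386) = 0.5301
−0.124·log₂(0.124) = 0.3734
−0.204·log₂(0.204) = 0.4678
Sum ≈ 1.8879 → 1.8879 bits.

1.8879 bits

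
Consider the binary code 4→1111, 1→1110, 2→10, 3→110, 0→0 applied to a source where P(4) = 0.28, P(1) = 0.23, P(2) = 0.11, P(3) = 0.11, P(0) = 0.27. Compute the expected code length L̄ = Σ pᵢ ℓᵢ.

2.86 bits/symbol

L̄ = Σ pᵢ·ℓᵢ = 0.28·4 + 0.23·4 + 0.11·2 + 0.11·3 + 0.27·1 = 2.86 bits/symbol.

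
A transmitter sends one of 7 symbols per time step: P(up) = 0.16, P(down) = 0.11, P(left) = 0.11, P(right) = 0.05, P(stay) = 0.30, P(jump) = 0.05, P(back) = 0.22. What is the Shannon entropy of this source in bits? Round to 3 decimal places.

2.557 bits

H = −Σ pᵢ log₂ pᵢ.
−0.16·log₂(0.16) = 0.4230
−0.11·log₂(0.11) = 0.3503
−0.11·log₂(0.11) = 0.3503
−0.05·log₂(0.05) = 0.2161
−0.30·log₂(0.30) = 0.5211
−0.05·log₂(0.05) = 0.2161
−0.22·log₂(0.22) = 0.4806
Sum ≈ 2.5574 → 2.557 bits.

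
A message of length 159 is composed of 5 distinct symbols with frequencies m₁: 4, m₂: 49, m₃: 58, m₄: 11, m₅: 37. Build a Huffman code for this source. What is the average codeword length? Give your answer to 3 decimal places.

2.057 bits/symbol

Probabilities are the counts divided by 159.
Repeatedly combine the two least-probable nodes; the expected code length is the sum of the merged weights.
merge 4/159 + 11/159 → 5/53
merge 5/53 + 37/159 → 52/159
merge 49/159 + 52/159 → 101/159
merge 58/159 + 101/159 → 1
L = 5/53 + 52/159 + 101/159 + 1 = 109/53 ≈ 2.057 bits/symbol.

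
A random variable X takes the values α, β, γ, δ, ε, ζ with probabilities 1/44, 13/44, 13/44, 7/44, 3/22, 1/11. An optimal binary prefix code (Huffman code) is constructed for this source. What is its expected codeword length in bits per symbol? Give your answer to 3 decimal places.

2.364 bits/symbol

Repeatedly combine the two least-probable nodes; the expected code length is the sum of the merged weights.
merge 1/44 + 1/11 → 5/44
merge 5/44 + 3/22 → 1/4
merge 7/44 + 1/4 → 9/22
merge 13/44 + 13/44 → 13/22
merge 9/22 + 13/22 → 1
L = 5/44 + 1/4 + 9/22 + 13/22 + 1 = 26/11 ≈ 2.364 bits/symbol.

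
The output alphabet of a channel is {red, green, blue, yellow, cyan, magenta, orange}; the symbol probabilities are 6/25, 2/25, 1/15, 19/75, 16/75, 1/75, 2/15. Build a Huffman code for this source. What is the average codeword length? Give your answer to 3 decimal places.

2.533 bits/symbol

Repeatedly combine the two least-probable nodes; the expected code length is the sum of the merged weights.
merge 1/75 + 1/15 → 2/25
merge 2/25 + 2/25 → 4/25
merge 2/15 + 4/25 → 22/75
merge 16/75 + 6/25 → 34/75
merge 19/75 + 22/75 → 41/75
merge 34/75 + 41/75 → 1
L = 2/25 + 4/25 + 22/75 + 34/75 + 41/75 + 1 = 38/15 ≈ 2.533 bits/symbol.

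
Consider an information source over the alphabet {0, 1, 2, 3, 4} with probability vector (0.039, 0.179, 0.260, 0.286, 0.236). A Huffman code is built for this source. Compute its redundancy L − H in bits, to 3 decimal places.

0.078 bits

Entropy H = −Σ p log₂ p ≈ 2.1402 bits.
Huffman merges: 39/1000+179/1000→109/500; 109/500+59/250→227/500; 13/50+143/500→273/500; 227/500+273/500→1. L = 1109/500 ≈ 2.2180.
L − H = 2.2180 − 2.1402 = 0.078 bits.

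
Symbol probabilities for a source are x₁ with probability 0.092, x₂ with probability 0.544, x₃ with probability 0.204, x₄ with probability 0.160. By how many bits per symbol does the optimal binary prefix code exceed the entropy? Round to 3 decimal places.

Entropy H = −Σ p log₂ p ≈ 1.6854 bits.
Huffman merges: 23/250+4/25→63/250; 51/250+63/250→57/125; 57/125+68/125→1. L = 427/250 ≈ 1.7080.
L − H = 1.7080 − 1.6854 = 0.023 bits.

0.023 bits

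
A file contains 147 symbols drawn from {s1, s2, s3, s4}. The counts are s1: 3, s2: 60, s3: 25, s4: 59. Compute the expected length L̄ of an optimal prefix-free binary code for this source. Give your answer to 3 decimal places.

1.782 bits/symbol

Probabilities are the counts divided by 147.
Repeatedly combine the two least-probable nodes; the expected code length is the sum of the merged weights.
merge 1/49 + 25/147 → 4/21
merge 4/21 + 59/147 → 29/49
merge 20/49 + 29/49 → 1
L = 4/21 + 29/49 + 1 = 262/147 ≈ 1.782 bits/symbol.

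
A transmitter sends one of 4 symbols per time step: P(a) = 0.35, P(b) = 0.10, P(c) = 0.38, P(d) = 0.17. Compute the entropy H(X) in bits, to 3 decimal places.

H = −Σ pᵢ log₂ pᵢ.
−0.35·log₂(0.35) = 0.5301
−0.10·log₂(0.10) = 0.3322
−0.38·log₂(0.38) = 0.5305
−0.17·log₂(0.17) = 0.4346
Sum ≈ 1.8273 → 1.827 bits.

1.827 bits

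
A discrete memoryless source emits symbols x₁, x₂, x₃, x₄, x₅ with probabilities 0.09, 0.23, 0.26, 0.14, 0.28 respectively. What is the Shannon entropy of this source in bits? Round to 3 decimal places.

H = −Σ pᵢ log₂ pᵢ.
−0.09·log₂(0.09) = 0.3127
−0.23·log₂(0.23) = 0.4877
−0.26·log₂(0.26) = 0.5053
−0.14·log₂(0.14) = 0.3971
−0.28·log₂(0.28) = 0.5142
Sum ≈ 2.2169 → 2.217 bits.

2.217 bits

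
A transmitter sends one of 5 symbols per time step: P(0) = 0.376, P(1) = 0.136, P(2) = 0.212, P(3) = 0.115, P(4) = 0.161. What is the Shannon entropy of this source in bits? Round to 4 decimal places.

H = −Σ pᵢ log₂ pᵢ.
−0.376·log₂(0.376) = 0.5306
−0.136·log₂(0.136) = 0.3915
−0.212·log₂(0.212) = 0.4744
−0.115·log₂(0.115) = 0.3588
−0.161·log₂(0.161) = 0.4242
Sum ≈ 2.1795 → 2.1795 bits.

2.1795 bits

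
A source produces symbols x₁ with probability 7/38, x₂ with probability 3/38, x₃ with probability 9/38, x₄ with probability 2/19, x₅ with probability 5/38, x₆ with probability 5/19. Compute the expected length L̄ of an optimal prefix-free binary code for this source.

Repeatedly combine the two least-probable nodes; the expected code length is the sum of the merged weights.
merge 3/38 + 2/19 → 7/38
merge 5/38 + 7/38 → 6/19
merge 7/38 + 9/38 → 8/19
merge 5/19 + 6/19 → 11/19
merge 8/19 + 11/19 → 1
L = 7/38 + 6/19 + 8/19 + 11/19 + 1 = 5/2 = 2.5 bits/symbol.

2.5 bits/symbol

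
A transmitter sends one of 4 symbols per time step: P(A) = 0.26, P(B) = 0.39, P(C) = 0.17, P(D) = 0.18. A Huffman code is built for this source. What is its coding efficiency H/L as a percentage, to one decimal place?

97.7%

Entropy H = −Σ p log₂ p ≈ 1.9150 bits.
Huffman merges: 17/100+9/50→7/20; 13/50+7/20→61/100; 39/100+61/100→1. L = 49/25 ≈ 1.9600.
Efficiency = H/L = 1.9150/1.9600 = 97.7%.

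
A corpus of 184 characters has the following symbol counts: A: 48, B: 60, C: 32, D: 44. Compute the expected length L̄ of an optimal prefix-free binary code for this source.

Probabilities are the counts divided by 184.
Repeatedly combine the two least-probable nodes; the expected code length is the sum of the merged weights.
merge 4/23 + 11/46 → 19/46
merge 6/23 + 15/46 → 27/46
merge 19/46 + 27/46 → 1
L = 19/46 + 27/46 + 1 = 2 bits/symbol.

2 bits/symbol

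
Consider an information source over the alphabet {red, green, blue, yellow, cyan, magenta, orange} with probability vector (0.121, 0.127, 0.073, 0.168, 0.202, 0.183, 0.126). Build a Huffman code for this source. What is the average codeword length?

Repeatedly combine the two least-probable nodes; the expected code length is the sum of the merged weights.
merge 73/1000 + 121/1000 → 97/500
merge 63/500 + 127/1000 → 253/1000
merge 21/125 + 183/1000 → 351/1000
merge 97/500 + 101/500 → 99/250
merge 253/1000 + 351/1000 → 151/250
merge 99/250 + 151/250 → 1
L = 97/500 + 253/1000 + 351/1000 + 99/250 + 151/250 + 1 = 1399/500 = 2.798 bits/symbol.

2.798 bits/symbol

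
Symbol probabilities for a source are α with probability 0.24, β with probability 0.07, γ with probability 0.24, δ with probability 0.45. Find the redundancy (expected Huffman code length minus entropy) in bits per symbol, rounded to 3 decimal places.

Entropy H = −Σ p log₂ p ≈ 1.7752 bits.
Huffman merges: 7/100+6/25→31/100; 6/25+31/100→11/20; 9/20+11/20→1. L = 93/50 ≈ 1.8600.
L − H = 1.8600 − 1.7752 = 0.085 bits.

0.085 bits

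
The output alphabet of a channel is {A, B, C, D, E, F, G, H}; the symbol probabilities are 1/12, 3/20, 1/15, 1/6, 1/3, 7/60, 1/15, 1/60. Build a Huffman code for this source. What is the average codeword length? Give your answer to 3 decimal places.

2.733 bits/symbol

Repeatedly combine the two least-probable nodes; the expected code length is the sum of the merged weights.
merge 1/60 + 1/15 → 1/12
merge 1/15 + 1/12 → 3/20
merge 1/12 + 7/60 → 1/5
merge 3/20 + 3/20 → 3/10
merge 1/6 + 1/5 → 11/30
merge 3/10 + 1/3 → 19/30
merge 11/30 + 19/30 → 1
L = 1/12 + 3/20 + 1/5 + 3/10 + 11/30 + 19/30 + 1 = 41/15 ≈ 2.733 bits/symbol.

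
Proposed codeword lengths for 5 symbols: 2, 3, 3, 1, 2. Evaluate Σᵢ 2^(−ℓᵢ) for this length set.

With common denominator 2^3 = 8: Σ 2^(−ℓᵢ) = 2/8 + 1/8 + 1/8 + 4/8 + 2/8 = 10/8 = 1.25.

1.25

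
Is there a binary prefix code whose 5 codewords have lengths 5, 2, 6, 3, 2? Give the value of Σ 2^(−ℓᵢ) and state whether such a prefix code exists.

0.671875; yes

With common denominator 2^6 = 64: Σ 2^(−ℓᵢ) = 2/64 + 16/64 + 1/64 + 8/64 + 16/64 = 43/64 = 0.671875.
Kraft's inequality requires Σ ≤ 1; here Σ = 0.671875 ≤ 1, so such a prefix code exists.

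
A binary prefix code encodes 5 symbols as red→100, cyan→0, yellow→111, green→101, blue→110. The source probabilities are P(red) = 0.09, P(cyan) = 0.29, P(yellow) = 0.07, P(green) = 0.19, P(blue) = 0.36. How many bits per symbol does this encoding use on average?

2.42 bits/symbol

L̄ = Σ pᵢ·ℓᵢ = 0.09·3 + 0.29·1 + 0.07·3 + 0.19·3 + 0.36·3 = 2.42 bits/symbol.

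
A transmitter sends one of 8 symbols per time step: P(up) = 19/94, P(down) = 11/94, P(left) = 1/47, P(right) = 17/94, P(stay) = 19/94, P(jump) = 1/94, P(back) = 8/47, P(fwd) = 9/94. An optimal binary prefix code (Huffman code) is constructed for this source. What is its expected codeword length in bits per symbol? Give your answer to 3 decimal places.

Repeatedly combine the two least-probable nodes; the expected code length is the sum of the merged weights.
merge 1/94 + 1/47 → 3/94
merge 3/94 + 9/94 → 6/47
merge 11/94 + 6/47 → 23/94
merge 8/47 + 17/94 → 33/94
merge 19/94 + 19/94 → 19/47
merge 23/94 + 33/94 → 28/47
merge 19/47 + 28/47 → 1
L = 3/94 + 6/47 + 23/94 + 33/94 + 19/47 + 28/47 + 1 = 259/94 ≈ 2.755 bits/symbol.

2.755 bits/symbol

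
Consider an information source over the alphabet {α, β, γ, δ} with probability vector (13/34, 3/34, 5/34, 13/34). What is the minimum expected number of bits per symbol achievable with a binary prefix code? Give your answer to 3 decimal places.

1.853 bits/symbol

Repeatedly combine the two least-probable nodes; the expected code length is the sum of the merged weights.
merge 3/34 + 5/34 → 4/17
merge 4/17 + 13/34 → 21/34
merge 13/34 + 21/34 → 1
L = 4/17 + 21/34 + 1 = 63/34 ≈ 1.853 bits/symbol.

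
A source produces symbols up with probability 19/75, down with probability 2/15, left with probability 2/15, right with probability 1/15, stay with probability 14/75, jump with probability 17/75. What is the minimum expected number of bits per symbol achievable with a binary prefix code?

2.52 bits/symbol

Repeatedly combine the two least-probable nodes; the expected code length is the sum of the merged weights.
merge 1/15 + 2/15 → 1/5
merge 2/15 + 14/75 → 8/25
merge 1/5 + 17/75 → 32/75
merge 19/75 + 8/25 → 43/75
merge 32/75 + 43/75 → 1
L = 1/5 + 8/25 + 32/75 + 43/75 + 1 = 63/25 = 2.52 bits/symbol.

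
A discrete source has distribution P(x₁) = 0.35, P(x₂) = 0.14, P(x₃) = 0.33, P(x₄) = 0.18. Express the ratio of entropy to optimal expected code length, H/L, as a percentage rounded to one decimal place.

Entropy H = −Σ p log₂ p ≈ 1.9003 bits.
Huffman merges: 7/50+9/50→8/25; 8/25+33/100→13/20; 7/20+13/20→1. L = 197/100 ≈ 1.9700.
Efficiency = H/L = 1.9003/1.9700 = 96.5%.

96.5%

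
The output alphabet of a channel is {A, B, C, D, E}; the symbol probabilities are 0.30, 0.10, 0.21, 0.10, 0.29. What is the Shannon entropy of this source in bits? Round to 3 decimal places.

2.176 bits

H = −Σ pᵢ log₂ pᵢ.
−0.30·log₂(0.30) = 0.5211
−0.10·log₂(0.10) = 0.3322
−0.21·log₂(0.21) = 0.4728
−0.10·log₂(0.10) = 0.3322
−0.29·log₂(0.29) = 0.5179
Sum ≈ 2.1762 → 2.176 bits.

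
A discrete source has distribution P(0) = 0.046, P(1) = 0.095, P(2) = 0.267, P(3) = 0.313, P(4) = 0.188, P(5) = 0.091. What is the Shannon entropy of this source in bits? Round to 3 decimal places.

2.328 bits

H = −Σ pᵢ log₂ pᵢ.
−0.046·log₂(0.046) = 0.2043
−0.095·log₂(0.095) = 0.3226
−0.267·log₂(0.267) = 0.5087
−0.313·log₂(0.313) = 0.5245
−0.188·log₂(0.188) = 0.4533
−0.091·log₂(0.091) = 0.3147
Sum ≈ 2.3281 → 2.328 bits.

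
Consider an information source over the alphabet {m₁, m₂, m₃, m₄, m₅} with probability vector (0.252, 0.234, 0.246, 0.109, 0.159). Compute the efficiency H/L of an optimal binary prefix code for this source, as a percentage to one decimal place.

99.6%

Entropy H = −Σ p log₂ p ≈ 2.2595 bits.
Huffman merges: 109/1000+159/1000→67/250; 117/500+123/500→12/25; 63/250+67/250→13/25; 12/25+13/25→1. L = 567/250 ≈ 2.2680.
Efficiency = H/L = 2.2595/2.2680 = 99.6%.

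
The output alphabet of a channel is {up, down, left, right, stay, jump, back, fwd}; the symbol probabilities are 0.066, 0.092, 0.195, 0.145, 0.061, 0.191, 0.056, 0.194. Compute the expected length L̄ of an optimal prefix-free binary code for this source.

Repeatedly combine the two least-probable nodes; the expected code length is the sum of the merged weights.
merge 7/125 + 61/1000 → 117/1000
merge 33/500 + 23/250 → 79/500
merge 117/1000 + 29/200 → 131/500
merge 79/500 + 191/1000 → 349/1000
merge 97/500 + 39/200 → 389/1000
merge 131/500 + 349/1000 → 611/1000
merge 389/1000 + 611/1000 → 1
L = 117/1000 + 79/500 + 131/500 + 349/1000 + 389/1000 + 611/1000 + 1 = 1443/500 = 2.886 bits/symbol.

2.886 bits/symbol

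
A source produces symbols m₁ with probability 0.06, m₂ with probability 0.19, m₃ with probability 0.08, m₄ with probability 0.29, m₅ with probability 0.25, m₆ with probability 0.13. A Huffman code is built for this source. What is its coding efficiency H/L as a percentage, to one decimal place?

99.2%

Entropy H = −Σ p log₂ p ≈ 2.3908 bits.
Huffman merges: 3/50+2/25→7/50; 13/100+7/50→27/100; 19/100+1/4→11/25; 27/100+29/100→14/25; 11/25+14/25→1. L = 241/100 ≈ 2.4100.
Efficiency = H/L = 2.3908/2.4100 = 99.2%.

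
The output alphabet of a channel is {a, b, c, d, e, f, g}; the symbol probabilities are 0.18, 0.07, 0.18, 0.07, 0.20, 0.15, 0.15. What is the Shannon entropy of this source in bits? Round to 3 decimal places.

H = −Σ pᵢ log₂ pᵢ.
−0.18·log₂(0.18) = 0.4453
−0.07·log₂(0.07) = 0.2686
−0.18·log₂(0.18) = 0.4453
−0.07·log₂(0.07) = 0.2686
−0.20·log₂(0.20) = 0.4644
−0.15·log₂(0.15) = 0.4105
−0.15·log₂(0.15) = 0.4105
Sum ≈ 2.7132 → 2.713 bits.

2.713 bits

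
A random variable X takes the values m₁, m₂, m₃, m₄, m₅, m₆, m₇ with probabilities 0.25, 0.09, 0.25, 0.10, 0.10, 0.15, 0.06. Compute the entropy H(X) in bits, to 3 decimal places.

2.631 bits

H = −Σ pᵢ log₂ pᵢ.
−0.25·log₂(0.25) = 0.5000
−0.09·log₂(0.09) = 0.3127
−0.25·log₂(0.25) = 0.5000
−0.10·log₂(0.10) = 0.3322
−0.10·log₂(0.10) = 0.3322
−0.15·log₂(0.15) = 0.4105
−0.06·log₂(0.06) = 0.2435
Sum ≈ 2.6311 → 2.631 bits.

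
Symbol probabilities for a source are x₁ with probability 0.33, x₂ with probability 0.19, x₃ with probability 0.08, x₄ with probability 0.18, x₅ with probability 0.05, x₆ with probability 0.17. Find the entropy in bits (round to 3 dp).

H = −Σ pᵢ log₂ pᵢ.
−0.33·log₂(0.33) = 0.5278
−0.19·log₂(0.19) = 0.4552
−0.08·log₂(0.08) = 0.2915
−0.18·log₂(0.18) = 0.4453
−0.05·log₂(0.05) = 0.2161
−0.17·log₂(0.17) = 0.4346
Sum ≈ 2.3705 → 2.371 bits.

2.371 bits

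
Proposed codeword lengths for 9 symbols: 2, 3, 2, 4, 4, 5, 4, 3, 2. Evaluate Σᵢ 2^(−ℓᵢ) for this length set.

1.21875

With common denominator 2^5 = 32: Σ 2^(−ℓᵢ) = 8/32 + 4/32 + 8/32 + 2/32 + 2/32 + 1/32 + 2/32 + 4/32 + 8/32 = 39/32 = 1.21875.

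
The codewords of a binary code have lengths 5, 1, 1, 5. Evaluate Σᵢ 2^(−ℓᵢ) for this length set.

1.0625

With common denominator 2^5 = 32: Σ 2^(−ℓᵢ) = 1/32 + 16/32 + 16/32 + 1/32 = 34/32 = 1.0625.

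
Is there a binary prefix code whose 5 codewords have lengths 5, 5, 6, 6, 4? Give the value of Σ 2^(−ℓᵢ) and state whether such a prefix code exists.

0.15625; yes

With common denominator 2^6 = 64: Σ 2^(−ℓᵢ) = 2/64 + 2/64 + 1/64 + 1/64 + 4/64 = 10/64 = 0.15625.
Kraft's inequality requires Σ ≤ 1; here Σ = 0.15625 ≤ 1, so such a prefix code exists.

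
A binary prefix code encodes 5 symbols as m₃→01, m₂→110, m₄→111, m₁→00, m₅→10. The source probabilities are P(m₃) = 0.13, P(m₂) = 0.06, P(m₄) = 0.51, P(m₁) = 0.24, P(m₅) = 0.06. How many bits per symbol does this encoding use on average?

2.57 bits/symbol

L̄ = Σ pᵢ·ℓᵢ = 0.13·2 + 0.06·3 + 0.51·3 + 0.24·2 + 0.06·2 = 2.57 bits/symbol.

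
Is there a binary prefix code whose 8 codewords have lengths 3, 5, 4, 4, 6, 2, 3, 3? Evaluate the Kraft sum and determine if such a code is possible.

With common denominator 2^6 = 64: Σ 2^(−ℓᵢ) = 8/64 + 2/64 + 4/64 + 4/64 + 1/64 + 16/64 + 8/64 + 8/64 = 51/64 = 0.796875.
Kraft's inequality requires Σ ≤ 1; here Σ = 0.796875 ≤ 1, so such a prefix code exists.

0.796875; yes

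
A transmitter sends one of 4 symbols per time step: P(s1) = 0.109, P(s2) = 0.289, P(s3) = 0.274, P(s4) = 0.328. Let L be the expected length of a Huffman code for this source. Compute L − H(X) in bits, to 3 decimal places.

Entropy H = −Σ p log₂ p ≈ 1.9054 bits.
Huffman merges: 109/1000+137/500→383/1000; 289/1000+41/125→617/1000; 383/1000+617/1000→1. L = 2 ≈ 2.0000.
L − H = 2.0000 − 1.9054 = 0.095 bits.

0.095 bits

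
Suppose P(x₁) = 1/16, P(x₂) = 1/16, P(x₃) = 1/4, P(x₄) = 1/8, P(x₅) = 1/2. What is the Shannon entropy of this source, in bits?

1.875 bits

Each probability is a power of 1/2, so log₂(1/p) is an integer.
H = Σ p·log₂(1/p) = 1/16·4 + 1/16·4 + 1/4·2 + 1/8·3 + 1/2·1 = 1.875 bits.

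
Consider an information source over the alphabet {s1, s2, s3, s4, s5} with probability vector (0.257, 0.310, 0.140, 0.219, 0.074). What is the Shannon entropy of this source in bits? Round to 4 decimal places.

H = −Σ pᵢ log₂ pᵢ.
−0.257·log₂(0.257) = 0.5038
−0.310·log₂(0.310) = 0.5238
−0.140·log₂(0.140) = 0.3971
−0.219·log₂(0.219) = 0.4798
−0.074·log₂(0.074) = 0.2780
Sum ≈ 2.1825 → 2.1825 bits.

2.1825 bits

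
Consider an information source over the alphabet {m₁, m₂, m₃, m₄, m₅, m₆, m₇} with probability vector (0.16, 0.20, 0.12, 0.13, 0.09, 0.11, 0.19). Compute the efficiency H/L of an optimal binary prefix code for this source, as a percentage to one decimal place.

Entropy H = −Σ p log₂ p ≈ 2.7553 bits.
Huffman merges: 9/100+11/100→1/5; 3/25+13/100→1/4; 4/25+19/100→7/20; 1/5+1/5→2/5; 1/4+7/20→3/5; 2/5+3/5→1. L = 14/5 ≈ 2.8000.
Efficiency = H/L = 2.7553/2.8000 = 98.4%.

98.4%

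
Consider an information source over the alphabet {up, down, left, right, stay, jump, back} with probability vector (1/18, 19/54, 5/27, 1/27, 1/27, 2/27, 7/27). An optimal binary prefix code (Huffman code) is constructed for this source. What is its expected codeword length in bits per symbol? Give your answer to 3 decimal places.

2.407 bits/symbol

Repeatedly combine the two least-probable nodes; the expected code length is the sum of the merged weights.
merge 1/27 + 1/27 → 2/27
merge 1/18 + 2/27 → 7/54
merge 2/27 + 7/54 → 11/54
merge 5/27 + 11/54 → 7/18
merge 7/27 + 19/54 → 11/18
merge 7/18 + 11/18 → 1
L = 2/27 + 7/54 + 11/54 + 7/18 + 11/18 + 1 = 65/27 ≈ 2.407 bits/symbol.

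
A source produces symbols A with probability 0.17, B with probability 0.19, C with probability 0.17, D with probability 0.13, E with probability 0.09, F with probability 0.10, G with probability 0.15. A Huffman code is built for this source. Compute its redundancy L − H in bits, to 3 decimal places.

Entropy H = −Σ p log₂ p ≈ 2.7624 bits.
Huffman merges: 9/100+1/10→19/100; 13/100+3/20→7/25; 17/100+17/100→17/50; 19/100+19/100→19/50; 7/25+17/50→31/50; 19/50+31/50→1. L = 281/100 ≈ 2.8100.
L − H = 2.8100 − 2.7624 = 0.048 bits.

0.048 bits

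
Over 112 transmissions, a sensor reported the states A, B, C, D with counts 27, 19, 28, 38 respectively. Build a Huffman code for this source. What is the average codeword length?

2 bits/symbol

Probabilities are the counts divided by 112.
Repeatedly combine the two least-probable nodes; the expected code length is the sum of the merged weights.
merge 19/112 + 27/112 → 23/56
merge 1/4 + 19/56 → 33/56
merge 23/56 + 33/56 → 1
L = 23/56 + 33/56 + 1 = 2 bits/symbol.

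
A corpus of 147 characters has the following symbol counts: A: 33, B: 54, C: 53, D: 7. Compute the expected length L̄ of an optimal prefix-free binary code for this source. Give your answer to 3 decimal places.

Probabilities are the counts divided by 147.
Repeatedly combine the two least-probable nodes; the expected code length is the sum of the merged weights.
merge 1/21 + 11/49 → 40/147
merge 40/147 + 53/147 → 31/49
merge 18/49 + 31/49 → 1
L = 40/147 + 31/49 + 1 = 40/21 ≈ 1.905 bits/symbol.

1.905 bits/symbol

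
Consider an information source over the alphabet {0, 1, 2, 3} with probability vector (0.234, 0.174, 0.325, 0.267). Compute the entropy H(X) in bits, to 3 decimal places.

1.965 bits

H = −Σ pᵢ log₂ pᵢ.
−0.234·log₂(0.234) = 0.4903
−0.174·log₂(0.174) = 0.4390
−0.325·log₂(0.325) = 0.5270
−0.267·log₂(0.267) = 0.5087
Sum ≈ 1.9649 → 1.965 bits.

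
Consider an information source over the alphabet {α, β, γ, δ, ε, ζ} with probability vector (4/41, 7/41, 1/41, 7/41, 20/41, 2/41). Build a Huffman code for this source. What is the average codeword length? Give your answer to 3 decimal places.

2.098 bits/symbol

Repeatedly combine the two least-probable nodes; the expected code length is the sum of the merged weights.
merge 1/41 + 2/41 → 3/41
merge 3/41 + 4/41 → 7/41
merge 7/41 + 7/41 → 14/41
merge 7/41 + 14/41 → 21/41
merge 20/41 + 21/41 → 1
L = 3/41 + 7/41 + 14/41 + 21/41 + 1 = 86/41 ≈ 2.098 bits/symbol.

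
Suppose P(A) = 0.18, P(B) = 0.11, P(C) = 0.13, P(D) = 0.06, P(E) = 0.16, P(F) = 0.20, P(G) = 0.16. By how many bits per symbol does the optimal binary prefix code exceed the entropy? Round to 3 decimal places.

0.058 bits

Entropy H = −Σ p log₂ p ≈ 2.7322 bits.
Huffman merges: 3/50+11/100→17/100; 13/100+4/25→29/100; 4/25+17/100→33/100; 9/50+1/5→19/50; 29/100+33/100→31/50; 19/50+31/50→1. L = 279/100 ≈ 2.7900.
L − H = 2.7900 − 2.7322 = 0.058 bits.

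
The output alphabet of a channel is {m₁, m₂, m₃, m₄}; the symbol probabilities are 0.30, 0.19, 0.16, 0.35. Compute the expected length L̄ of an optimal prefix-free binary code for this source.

2 bits/symbol

Repeatedly combine the two least-probable nodes; the expected code length is the sum of the merged weights.
merge 4/25 + 19/100 → 7/20
merge 3/10 + 7/20 → 13/20
merge 7/20 + 13/20 → 1
L = 7/20 + 13/20 + 1 = 2 bits/symbol.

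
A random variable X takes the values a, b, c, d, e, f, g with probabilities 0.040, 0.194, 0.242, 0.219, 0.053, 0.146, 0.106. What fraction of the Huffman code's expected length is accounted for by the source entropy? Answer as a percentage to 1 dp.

Entropy H = −Σ p log₂ p ≈ 2.5930 bits.
Huffman merges: 1/25+53/1000→93/1000; 93/1000+53/500→199/1000; 73/500+97/500→17/50; 199/1000+219/1000→209/500; 121/500+17/50→291/500; 209/500+291/500→1. L = 329/125 ≈ 2.6320.
Efficiency = H/L = 2.5930/2.6320 = 98.5%.

98.5%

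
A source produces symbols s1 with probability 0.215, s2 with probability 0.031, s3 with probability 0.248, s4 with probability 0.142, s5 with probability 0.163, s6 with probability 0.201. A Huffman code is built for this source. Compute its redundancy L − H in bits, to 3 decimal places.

0.086 bits

Entropy H = −Σ p log₂ p ≈ 2.4227 bits.
Huffman merges: 31/1000+71/500→173/1000; 163/1000+173/1000→42/125; 201/1000+43/200→52/125; 31/125+42/125→73/125; 52/125+73/125→1. L = 2509/1000 ≈ 2.5090.
L − H = 2.5090 − 2.4227 = 0.086 bits.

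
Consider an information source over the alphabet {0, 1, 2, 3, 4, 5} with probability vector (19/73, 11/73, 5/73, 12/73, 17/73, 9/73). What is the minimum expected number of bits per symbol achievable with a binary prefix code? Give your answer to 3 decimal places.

Repeatedly combine the two least-probable nodes; the expected code length is the sum of the merged weights.
merge 5/73 + 9/73 → 14/73
merge 11/73 + 12/73 → 23/73
merge 14/73 + 17/73 → 31/73
merge 19/73 + 23/73 → 42/73
merge 31/73 + 42/73 → 1
L = 14/73 + 23/73 + 31/73 + 42/73 + 1 = 183/73 ≈ 2.507 bits/symbol.

2.507 bits/symbol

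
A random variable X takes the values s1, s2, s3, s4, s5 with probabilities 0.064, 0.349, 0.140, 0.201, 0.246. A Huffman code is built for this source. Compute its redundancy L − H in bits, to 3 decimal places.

Entropy H = −Σ p log₂ p ≈ 2.1439 bits.
Huffman merges: 8/125+7/50→51/250; 201/1000+51/250→81/200; 123/500+349/1000→119/200; 81/200+119/200→1. L = 551/250 ≈ 2.2040.
L − H = 2.2040 − 2.1439 = 0.060 bits.

0.060 bits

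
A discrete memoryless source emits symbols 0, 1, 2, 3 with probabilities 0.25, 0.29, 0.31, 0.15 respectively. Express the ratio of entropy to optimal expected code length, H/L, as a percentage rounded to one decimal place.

Entropy H = −Σ p log₂ p ≈ 1.9522 bits.
Huffman merges: 3/20+1/4→2/5; 29/100+31/100→3/5; 2/5+3/5→1. L = 2 ≈ 2.0000.
Efficiency = H/L = 1.9522/2.0000 = 97.6%.

97.6%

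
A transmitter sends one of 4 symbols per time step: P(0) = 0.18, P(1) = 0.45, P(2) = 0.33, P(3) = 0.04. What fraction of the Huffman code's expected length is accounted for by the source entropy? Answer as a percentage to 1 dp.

Entropy H = −Σ p log₂ p ≈ 1.6773 bits.
Huffman merges: 1/25+9/50→11/50; 11/50+33/100→11/20; 9/20+11/20→1. L = 177/100 ≈ 1.7700.
Efficiency = H/L = 1.6773/1.7700 = 94.8%.

94.8%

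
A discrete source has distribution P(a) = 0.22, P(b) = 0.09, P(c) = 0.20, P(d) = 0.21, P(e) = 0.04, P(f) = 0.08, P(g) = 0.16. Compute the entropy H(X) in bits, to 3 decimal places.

H = −Σ pᵢ log₂ pᵢ.
−0.22·log₂(0.22) = 0.4806
−0.09·log₂(0.09) = 0.3127
−0.20·log₂(0.20) = 0.4644
−0.21·log₂(0.21) = 0.4728
−0.04·log₂(0.04) = 0.1858
−0.08·log₂(0.08) = 0.2915
−0.16·log₂(0.16) = 0.4230
Sum ≈ 2.6307 → 2.631 bits.

2.631 bits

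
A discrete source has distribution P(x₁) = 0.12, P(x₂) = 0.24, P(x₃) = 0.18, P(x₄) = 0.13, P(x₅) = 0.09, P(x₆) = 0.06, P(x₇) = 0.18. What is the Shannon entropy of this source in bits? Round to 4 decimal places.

H = −Σ pᵢ log₂ pᵢ.
−0.12·log₂(0.12) = 0.3671
−0.24·log₂(0.24) = 0.4941
−0.18·log₂(0.18) = 0.4453
−0.13·log₂(0.13) = 0.3826
−0.09·log₂(0.09) = 0.3127
−0.06·log₂(0.06) = 0.2435
−0.18·log₂(0.18) = 0.4453
Sum ≈ 2.6906 → 2.6906 bits.

2.6906 bits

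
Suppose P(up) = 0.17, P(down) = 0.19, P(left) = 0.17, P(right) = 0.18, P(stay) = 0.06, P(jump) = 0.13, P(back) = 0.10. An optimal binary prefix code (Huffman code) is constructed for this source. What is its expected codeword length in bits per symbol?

Repeatedly combine the two least-probable nodes; the expected code length is the sum of the merged weights.
merge 3/50 + 1/10 → 4/25
merge 13/100 + 4/25 → 29/100
merge 17/100 + 17/100 → 17/50
merge 9/50 + 19/100 → 37/100
merge 29/100 + 17/50 → 63/100
merge 37/100 + 63/100 → 1
L = 4/25 + 29/100 + 17/50 + 37/100 + 63/100 + 1 = 279/100 = 2.79 bits/symbol.

2.79 bits/symbol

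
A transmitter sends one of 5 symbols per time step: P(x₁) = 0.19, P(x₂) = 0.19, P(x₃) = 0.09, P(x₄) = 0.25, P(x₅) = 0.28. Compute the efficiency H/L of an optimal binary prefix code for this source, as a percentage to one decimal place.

Entropy H = −Σ p log₂ p ≈ 2.2373 bits.
Huffman merges: 9/100+19/100→7/25; 19/100+1/4→11/25; 7/25+7/25→14/25; 11/25+14/25→1. L = 57/25 ≈ 2.2800.
Efficiency = H/L = 2.2373/2.2800 = 98.1%.

98.1%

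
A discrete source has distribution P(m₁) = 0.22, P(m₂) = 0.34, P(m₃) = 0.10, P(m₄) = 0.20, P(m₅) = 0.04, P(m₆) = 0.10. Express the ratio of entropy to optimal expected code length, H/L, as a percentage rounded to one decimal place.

97.7%

Entropy H = −Σ p log₂ p ≈ 2.3243 bits.
Huffman merges: 1/25+1/10→7/50; 1/10+7/50→6/25; 1/5+11/50→21/50; 6/25+17/50→29/50; 21/50+29/50→1. L = 119/50 ≈ 2.3800.
Efficiency = H/L = 2.3243/2.3800 = 97.7%.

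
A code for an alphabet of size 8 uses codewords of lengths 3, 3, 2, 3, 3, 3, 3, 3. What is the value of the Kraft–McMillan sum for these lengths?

With common denominator 2^3 = 8: Σ 2^(−ℓᵢ) = 1/8 + 1/8 + 2/8 + 1/8 + 1/8 + 1/8 + 1/8 + 1/8 = 9/8 = 1.125.

1.125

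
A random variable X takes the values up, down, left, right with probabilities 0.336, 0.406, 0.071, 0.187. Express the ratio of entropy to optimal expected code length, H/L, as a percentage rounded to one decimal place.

96.1%

Entropy H = −Σ p log₂ p ≈ 1.7799 bits.
Huffman merges: 71/1000+187/1000→129/500; 129/500+42/125→297/500; 203/500+297/500→1. L = 463/250 ≈ 1.8520.
Efficiency = H/L = 1.7799/1.8520 = 96.1%.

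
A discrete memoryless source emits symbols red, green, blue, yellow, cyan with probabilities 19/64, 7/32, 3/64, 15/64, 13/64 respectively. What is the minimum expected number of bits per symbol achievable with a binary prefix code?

Repeatedly combine the two least-probable nodes; the expected code length is the sum of the merged weights.
merge 3/64 + 13/64 → 1/4
merge 7/32 + 15/64 → 29/64
merge 1/4 + 19/64 → 35/64
merge 29/64 + 35/64 → 1
L = 1/4 + 29/64 + 35/64 + 1 = 9/4 = 2.25 bits/symbol.

2.25 bits/symbol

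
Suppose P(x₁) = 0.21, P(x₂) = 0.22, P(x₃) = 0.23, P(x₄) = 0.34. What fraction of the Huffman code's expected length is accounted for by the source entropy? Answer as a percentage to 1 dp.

98.5%

Entropy H = −Σ p log₂ p ≈ 1.9702 bits.
Huffman merges: 21/100+11/50→43/100; 23/100+17/50→57/100; 43/100+57/100→1. L = 2 ≈ 2.0000.
Efficiency = H/L = 1.9702/2.0000 = 98.5%.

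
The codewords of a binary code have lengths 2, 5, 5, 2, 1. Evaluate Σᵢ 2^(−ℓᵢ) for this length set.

With common denominator 2^5 = 32: Σ 2^(−ℓᵢ) = 8/32 + 1/32 + 1/32 + 8/32 + 16/32 = 34/32 = 1.0625.

1.0625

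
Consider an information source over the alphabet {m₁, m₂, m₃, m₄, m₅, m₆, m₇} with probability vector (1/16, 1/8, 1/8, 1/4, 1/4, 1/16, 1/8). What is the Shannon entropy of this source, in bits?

2.625 bits

Each probability is a power of 1/2, so log₂(1/p) is an integer.
H = Σ p·log₂(1/p) = 1/16·4 + 1/8·3 + 1/8·3 + 1/4·2 + 1/4·2 + 1/16·4 + 1/8·3 = 2.625 bits.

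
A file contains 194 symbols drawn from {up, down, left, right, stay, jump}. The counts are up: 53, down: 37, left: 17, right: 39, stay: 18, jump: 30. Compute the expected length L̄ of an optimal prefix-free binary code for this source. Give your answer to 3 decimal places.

2.515 bits/symbol

Probabilities are the counts divided by 194.
Repeatedly combine the two least-probable nodes; the expected code length is the sum of the merged weights.
merge 17/194 + 9/97 → 35/194
merge 15/97 + 35/194 → 65/194
merge 37/194 + 39/194 → 38/97
merge 53/194 + 65/194 → 59/97
merge 38/97 + 59/97 → 1
L = 35/194 + 65/194 + 38/97 + 59/97 + 1 = 244/97 ≈ 2.515 bits/symbol.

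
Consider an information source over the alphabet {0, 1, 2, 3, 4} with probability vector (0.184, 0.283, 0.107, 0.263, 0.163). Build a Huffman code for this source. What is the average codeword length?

Repeatedly combine the two least-probable nodes; the expected code length is the sum of the merged weights.
merge 107/1000 + 163/1000 → 27/100
merge 23/125 + 263/1000 → 447/1000
merge 27/100 + 283/1000 → 553/1000
merge 447/1000 + 553/1000 → 1
L = 27/100 + 447/1000 + 553/1000 + 1 = 227/100 = 2.27 bits/symbol.

2.27 bits/symbol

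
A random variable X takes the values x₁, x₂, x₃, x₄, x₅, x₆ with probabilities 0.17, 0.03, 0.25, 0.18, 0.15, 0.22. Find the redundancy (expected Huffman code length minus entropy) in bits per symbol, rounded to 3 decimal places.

0.107 bits

Entropy H = −Σ p log₂ p ≈ 2.4228 bits.
Huffman merges: 3/100+3/20→9/50; 17/100+9/50→7/20; 9/50+11/50→2/5; 1/4+7/20→3/5; 2/5+3/5→1. L = 253/100 ≈ 2.5300.
L − H = 2.5300 − 2.4228 = 0.107 bits.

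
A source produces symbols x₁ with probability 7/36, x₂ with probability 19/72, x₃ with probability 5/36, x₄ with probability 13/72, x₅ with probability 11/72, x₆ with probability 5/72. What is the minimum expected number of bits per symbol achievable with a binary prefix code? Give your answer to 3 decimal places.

2.542 bits/symbol

Repeatedly combine the two least-probable nodes; the expected code length is the sum of the merged weights.
merge 5/72 + 5/36 → 5/24
merge 11/72 + 13/72 → 1/3
merge 7/36 + 5/24 → 29/72
merge 19/72 + 1/3 → 43/72
merge 29/72 + 43/72 → 1
L = 5/24 + 1/3 + 29/72 + 43/72 + 1 = 61/24 ≈ 2.542 bits/symbol.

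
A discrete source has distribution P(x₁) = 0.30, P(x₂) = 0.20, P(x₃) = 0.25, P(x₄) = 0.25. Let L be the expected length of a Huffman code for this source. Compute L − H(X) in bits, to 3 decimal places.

Entropy H = −Σ p log₂ p ≈ 1.9855 bits.
Huffman merges: 1/5+1/4→9/20; 1/4+3/10→11/20; 9/20+11/20→1. L = 2 ≈ 2.0000.
L − H = 2.0000 − 1.9855 = 0.015 bits.

0.015 bits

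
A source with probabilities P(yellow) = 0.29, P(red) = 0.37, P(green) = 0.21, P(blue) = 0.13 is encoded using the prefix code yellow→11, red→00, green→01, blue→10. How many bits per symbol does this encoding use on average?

L̄ = Σ pᵢ·ℓᵢ = 0.29·2 + 0.37·2 + 0.21·2 + 0.13·2 = 2 bits/symbol.

2 bits/symbol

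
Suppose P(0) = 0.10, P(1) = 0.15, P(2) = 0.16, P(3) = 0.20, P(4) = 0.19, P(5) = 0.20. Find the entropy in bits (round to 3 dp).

H = −Σ pᵢ log₂ pᵢ.
−0.10·log₂(0.10) = 0.3322
−0.15·log₂(0.15) = 0.4105
−0.16·log₂(0.16) = 0.4230
−0.20·log₂(0.20) = 0.4644
−0.19·log₂(0.19) = 0.4552
−0.20·log₂(0.20) = 0.4644
Sum ≈ 2.5498 → 2.550 bits.

2.550 bits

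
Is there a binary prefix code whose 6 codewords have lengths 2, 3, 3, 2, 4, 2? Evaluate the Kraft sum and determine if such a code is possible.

With common denominator 2^4 = 16: Σ 2^(−ℓᵢ) = 4/16 + 2/16 + 2/16 + 4/16 + 1/16 + 4/16 = 17/16 = 1.0625.
Kraft's inequality requires Σ ≤ 1; here Σ = 1.0625 > 1, so no such prefix code exists.

1.0625; no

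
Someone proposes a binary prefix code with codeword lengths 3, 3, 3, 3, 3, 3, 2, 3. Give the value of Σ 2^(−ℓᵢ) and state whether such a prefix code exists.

1.125; no

With common denominator 2^3 = 8: Σ 2^(−ℓᵢ) = 1/8 + 1/8 + 1/8 + 1/8 + 1/8 + 1/8 + 2/8 + 1/8 = 9/8 = 1.125.
Kraft's inequality requires Σ ≤ 1; here Σ = 1.125 > 1, so no such prefix code exists.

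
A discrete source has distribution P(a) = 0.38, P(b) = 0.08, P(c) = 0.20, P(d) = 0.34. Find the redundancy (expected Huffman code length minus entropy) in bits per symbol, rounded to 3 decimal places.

0.084 bits

Entropy H = −Σ p log₂ p ≈ 1.8155 bits.
Huffman merges: 2/25+1/5→7/25; 7/25+17/50→31/50; 19/50+31/50→1. L = 19/10 ≈ 1.9000.
L − H = 1.9000 − 1.8155 = 0.084 bits.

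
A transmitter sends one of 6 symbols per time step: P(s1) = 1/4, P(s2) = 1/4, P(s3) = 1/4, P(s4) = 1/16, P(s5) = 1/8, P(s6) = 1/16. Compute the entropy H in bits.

2.375 bits

Each probability is a power of 1/2, so log₂(1/p) is an integer.
H = Σ p·log₂(1/p) = 1/4·2 + 1/4·2 + 1/4·2 + 1/16·4 + 1/8·3 + 1/16·4 = 2.375 bits.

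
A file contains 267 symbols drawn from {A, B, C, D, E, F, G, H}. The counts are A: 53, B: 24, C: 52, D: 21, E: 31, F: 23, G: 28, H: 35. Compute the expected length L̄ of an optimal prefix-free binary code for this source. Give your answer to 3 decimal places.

Probabilities are the counts divided by 267.
Repeatedly combine the two least-probable nodes; the expected code length is the sum of the merged weights.
merge 7/89 + 23/267 → 44/267
merge 8/89 + 28/267 → 52/267
merge 31/267 + 35/267 → 22/89
merge 44/267 + 52/267 → 32/89
merge 52/267 + 53/267 → 35/89
merge 22/89 + 32/89 → 54/89
merge 35/89 + 54/89 → 1
L = 44/267 + 52/267 + 22/89 + 32/89 + 35/89 + 54/89 + 1 = 264/89 ≈ 2.966 bits/symbol.

2.966 bits/symbol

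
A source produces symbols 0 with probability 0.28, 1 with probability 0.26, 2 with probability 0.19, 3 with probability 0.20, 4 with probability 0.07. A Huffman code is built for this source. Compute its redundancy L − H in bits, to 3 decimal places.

Entropy H = −Σ p log₂ p ≈ 2.2077 bits.
Huffman merges: 7/100+19/100→13/50; 1/5+13/50→23/50; 13/50+7/25→27/50; 23/50+27/50→1. L = 113/50 ≈ 2.2600.
L − H = 2.2600 − 2.2077 = 0.052 bits.

0.052 bits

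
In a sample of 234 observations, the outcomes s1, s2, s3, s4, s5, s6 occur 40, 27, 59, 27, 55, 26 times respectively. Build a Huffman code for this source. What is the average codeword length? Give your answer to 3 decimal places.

2.513 bits/symbol

Probabilities are the counts divided by 234.
Repeatedly combine the two least-probable nodes; the expected code length is the sum of the merged weights.
merge 1/9 + 3/26 → 53/234
merge 3/26 + 20/117 → 67/234
merge 53/234 + 55/234 → 6/13
merge 59/234 + 67/234 → 7/13
merge 6/13 + 7/13 → 1
L = 53/234 + 67/234 + 6/13 + 7/13 + 1 = 98/39 ≈ 2.513 bits/symbol.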